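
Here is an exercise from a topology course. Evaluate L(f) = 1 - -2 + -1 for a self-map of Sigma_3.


L(f) = tr(f_0*) - tr(f_1*) + tr(f_2*).
= 1 - (-2) + (-1)
= 2

2


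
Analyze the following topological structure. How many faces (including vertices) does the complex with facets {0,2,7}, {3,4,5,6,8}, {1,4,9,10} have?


Each maximal simplex on m vertices has 2^m - 1 nonempty faces.
Take the union (dedupe shared faces).
Total distinct faces = 52

52


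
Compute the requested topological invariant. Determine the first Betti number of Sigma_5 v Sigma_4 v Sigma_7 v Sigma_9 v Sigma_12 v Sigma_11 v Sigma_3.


For a wedge X v Y: reduced H_k(X v Y) = H_k(X) + H_k(Y).
Each Sigma_g contributes b_1 = 2g.
b_1 = 10 + 8 + 14 + 18 + 24 + 22 + 6 = 102

102


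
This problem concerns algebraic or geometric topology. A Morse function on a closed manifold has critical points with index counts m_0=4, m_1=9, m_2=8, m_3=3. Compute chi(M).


Morse theory: chi(M) = sum_k (-1)^k m_k where m_k = #(index-k critical points).
= (4) + (-9) + (8) + (-3) = 0

0


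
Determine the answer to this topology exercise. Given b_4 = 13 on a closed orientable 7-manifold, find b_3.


Poincare duality for closed orientable n-manifolds: b_k = b_{n-k}.
Here n = 7, so b_3 = b_4 = 13

13


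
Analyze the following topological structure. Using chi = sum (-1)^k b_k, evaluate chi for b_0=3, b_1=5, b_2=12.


chi = sum_k (-1)^k b_k.
= (3) + (-5) + (12)
= 10

10


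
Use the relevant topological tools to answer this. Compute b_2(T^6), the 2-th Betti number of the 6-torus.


By the Kunneth formula, b_k(T^n) = C(n,k).
b_2(T^6) = C(6,2).
C(6,2) = 6!/(2!*4!) = 15

15


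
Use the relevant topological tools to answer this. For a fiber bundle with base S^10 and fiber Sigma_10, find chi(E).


chi(S^10) = 2 (n even), chi(Sigma_10) = 2 - 2*10 = -18.
chi(E) = 2 * (-18) = -36

-36


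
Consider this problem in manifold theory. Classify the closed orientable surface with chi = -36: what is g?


chi = 2 - 2g for closed orientable surfaces.
-36 = 2 - 2g
2g = 2 - (-36) = 38
g = 19

19


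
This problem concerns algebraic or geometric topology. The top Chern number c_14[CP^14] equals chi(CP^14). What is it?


For any closed oriented manifold, <e(TM),[M]> = chi(M).
chi(CP^14) = 14+1 = 15

15


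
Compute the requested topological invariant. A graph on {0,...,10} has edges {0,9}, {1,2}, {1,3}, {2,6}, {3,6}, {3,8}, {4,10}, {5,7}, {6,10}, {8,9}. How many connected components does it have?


Run DFS/union-find over 11 vertices.
V = 11, E = 10.
Number of components = 2

2


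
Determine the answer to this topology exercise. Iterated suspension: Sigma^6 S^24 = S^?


Each suspension raises dimension by 1: Sigma S^n = S^{n+1}.
Sigma^6 S^24 = S^{24+6} = S^30

30


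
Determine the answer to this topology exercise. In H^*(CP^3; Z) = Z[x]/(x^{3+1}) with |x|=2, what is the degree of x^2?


|x| = 2 in H^*(CP^n).
|x^2| = 2 * |x| = 2 * 2 = 4

4


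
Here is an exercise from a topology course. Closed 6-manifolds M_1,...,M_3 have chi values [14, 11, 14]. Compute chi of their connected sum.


For n-manifolds: chi(A#B) = chi(A) + chi(B) - chi(S^6).
chi(S^6) = 1 + (-1)^6 = 2.
chi(#) = (sum chi_i) - (3-1)*chi(S^6) = 39 - 2*2 = 35

35


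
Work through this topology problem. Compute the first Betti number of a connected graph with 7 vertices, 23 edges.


For a connected graph: rank(pi_1) = b_1 = E - V + 1 = 1 - chi.
chi = V - E = 7 - 23 = -16.
rank = 1 - (-16) = 23 - 7 + 1 = 17

17


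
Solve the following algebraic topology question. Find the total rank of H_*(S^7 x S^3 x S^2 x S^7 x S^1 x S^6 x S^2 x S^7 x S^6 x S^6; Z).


Total Betti number is multiplicative under products.
Each S^d (d>=1) has total Betti number 2.
There are 10 sphere factors.
Total = 2^10 = 1024

1024


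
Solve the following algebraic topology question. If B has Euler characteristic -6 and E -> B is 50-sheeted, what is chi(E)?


For a finite covering: chi(E) = (number of sheets) * chi(B).
chi(E) = 50 * (-6) = -300

-300


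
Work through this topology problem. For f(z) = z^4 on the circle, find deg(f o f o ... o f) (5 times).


deg(f) = 4. Degree is multiplicative: deg(f^5) = (deg f)^5.
deg(f^5) = (4)^5 = 1024

1024


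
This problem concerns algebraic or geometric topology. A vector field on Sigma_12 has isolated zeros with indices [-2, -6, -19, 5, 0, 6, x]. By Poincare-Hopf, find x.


Poincare-Hopf: sum of indices = chi(M).
chi(Sigma_12) = 2 - 2*12 = -22.
Sum of known indices = -16.
x = chi - (sum known) = -22 - (-16) = -6

-6


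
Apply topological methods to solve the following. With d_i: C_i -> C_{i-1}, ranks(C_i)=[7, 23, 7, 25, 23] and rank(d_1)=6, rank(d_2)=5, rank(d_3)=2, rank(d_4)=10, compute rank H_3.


rank H_k = rank(ker d_k) - rank(im d_{k+1}).
rank(ker d_3) = rank(C_3) - rank(d_3) = 25 - 2 = 23.
rank(im d_{3+1}) = 10.
rank H_3 = 23 - 10 = 13

13


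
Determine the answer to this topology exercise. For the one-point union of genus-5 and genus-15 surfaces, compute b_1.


For a wedge: H_1(A v B) = H_1(A) + H_1(B).
b_1(Sigma_5) = 10, b_1(Sigma_15) = 30.
b_1 = 10 + 30 = 40

40


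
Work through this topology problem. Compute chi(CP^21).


CP^21 has one cell in each even dimension 0, 2, ..., 2*21 (21+1 cells total).
All cells are even-dimensional, so chi = number of cells.
chi = 21 + 1 = 22

22


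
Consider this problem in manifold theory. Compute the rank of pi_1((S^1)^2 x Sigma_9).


pi_1(A x B) = pi_1(A) x pi_1(B); rank of abelianization = b_1.
b_1(T^2) = 2, b_1(Sigma_9) = 2*9 = 18.
b_1(product) = 2 + 18 = 20

20


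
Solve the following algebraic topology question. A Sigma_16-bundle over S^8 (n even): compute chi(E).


chi(S^8) = 2 (n even), chi(Sigma_16) = 2 - 2*16 = -30.
chi(E) = 2 * (-30) = -60

-60


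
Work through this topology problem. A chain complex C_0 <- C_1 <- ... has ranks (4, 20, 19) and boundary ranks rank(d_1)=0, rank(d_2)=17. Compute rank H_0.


rank H_k = rank(ker d_k) - rank(im d_{k+1}).
rank(ker d_0) = rank(C_0) - rank(d_0) = 4 - 0 = 4.
rank(im d_{0+1}) = 0.
rank H_0 = 4 - 0 = 4

4


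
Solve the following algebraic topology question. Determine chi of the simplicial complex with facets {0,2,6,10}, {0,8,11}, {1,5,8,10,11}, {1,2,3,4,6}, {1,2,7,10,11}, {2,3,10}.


Enumerate all faces; f-vector: f_0=11, f_1=33, f_2=35, f_3=16, f_4=3.
chi = sum (-1)^k f_k = 0

0


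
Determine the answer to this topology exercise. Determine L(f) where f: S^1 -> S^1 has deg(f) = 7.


On S^1: L(f) = tr(f_0*) + (-1)^1 tr(f_1*) = 1 + (-1)^1 * deg(f).
L(f) = 1 + (-1)^1 * 7 = 1 + -7 = -6

-6


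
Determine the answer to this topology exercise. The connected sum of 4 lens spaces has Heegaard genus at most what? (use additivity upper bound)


Heegaard genus satisfies g(A#B) <= g(A) + g(B).
Each lens space has g = 1.
Upper bound: 4 * 1 = 4

4


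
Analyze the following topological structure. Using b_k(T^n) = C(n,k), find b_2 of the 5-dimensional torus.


By the Kunneth formula, b_k(T^n) = C(n,k).
b_2(T^5) = C(5,2).
C(5,2) = 5!/(2!*3!) = 10

10


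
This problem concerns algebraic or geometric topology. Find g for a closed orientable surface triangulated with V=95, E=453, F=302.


chi = V - E + F = 95 - 453 + 302 = -56
For orientable closed surface: chi = 2 - 2g, so g = (2 - chi)/2.
g = (2 - (-56)) / 2 = 58 / 2 = 29

29


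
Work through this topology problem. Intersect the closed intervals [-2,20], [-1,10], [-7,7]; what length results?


Intersection = [max(a_i), min(b_i)] = [-1, 7].
Length = 7 - -1 = 8

8


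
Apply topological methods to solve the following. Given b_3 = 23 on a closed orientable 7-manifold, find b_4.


Poincare duality for closed orientable n-manifolds: b_k = b_{n-k}.
Here n = 7, so b_4 = b_3 = 23

23


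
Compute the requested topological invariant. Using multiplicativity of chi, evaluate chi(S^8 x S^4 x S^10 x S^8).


chi is multiplicative: chi(X x Y) = chi(X) chi(Y).
Each even-dim sphere has chi = 2. There are 4 factors.
chi = 2^4 = 16

16


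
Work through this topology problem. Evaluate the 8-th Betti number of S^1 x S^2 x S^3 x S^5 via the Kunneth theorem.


Each S^d has Poincare polynomial 1 + t^d.
The product S^1 x S^2 x S^3 x S^5 has Poincare polynomial prod(1+t^d_i).
Expanding: b_0=1, b_1=1, b_2=1, b_3=2, b_4=1, b_5=2, b_6=2, b_7=1, b_8=2, b_9=1, b_10=1, b_11=1.
b_8 = 2

2


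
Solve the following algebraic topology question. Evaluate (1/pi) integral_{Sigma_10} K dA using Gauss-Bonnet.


Gauss-Bonnet: integral K dA = 2*pi*chi(M).
chi(Sigma_10) = 2 - 2*10 = -18.
(integral K dA)/pi = 2*chi = 2*(-18) = -36

-36


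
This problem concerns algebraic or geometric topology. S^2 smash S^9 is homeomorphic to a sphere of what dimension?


S^m ^ S^n = S^{m+n}.
k = 2 + 9 = 11

11


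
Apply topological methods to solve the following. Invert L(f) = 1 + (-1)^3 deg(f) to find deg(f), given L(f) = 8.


L(f) = 1 + (-1)^3 deg(f) on S^3.
8 = 1 + (-1)^3 * deg(f)
(-1)^3 * deg(f) = 7
deg(f) = -7

-7


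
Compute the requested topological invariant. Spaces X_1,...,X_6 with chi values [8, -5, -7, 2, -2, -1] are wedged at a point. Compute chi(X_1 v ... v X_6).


chi(A v B) = chi(A) + chi(B) - 1 (one point identified).
For 6 spaces: chi = (sum chi_i) - (6 - 1).
sum = -5; chi = -5 - 5 = -10

-10


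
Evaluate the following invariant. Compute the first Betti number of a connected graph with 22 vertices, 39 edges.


For a connected graph: rank(pi_1) = b_1 = E - V + 1 = 1 - chi.
chi = V - E = 22 - 39 = -17.
rank = 1 - (-17) = 39 - 22 + 1 = 18

18


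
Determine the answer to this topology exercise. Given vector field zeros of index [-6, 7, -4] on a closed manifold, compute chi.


Poincare-Hopf: chi(M) = sum of indices of zeros.
chi = (-6) + (7) + (-4) = -3

-3


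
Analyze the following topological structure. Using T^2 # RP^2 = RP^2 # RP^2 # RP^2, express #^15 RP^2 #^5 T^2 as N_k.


Since a >= 1, the sum is non-orientable; each T^2 can be replaced by RP^2 # RP^2 (since T^2#RP^2 = 3RP^2).
Total crosscaps k = 15 + 2*5 = 25.
Check via chi: chi = 15*1 + 5*0 - (15+5-1)*2 = -23 = 2 - k = -23. Consistent.

25


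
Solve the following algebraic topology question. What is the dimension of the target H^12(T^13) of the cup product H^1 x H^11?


Cup product: H^p x H^q -> H^{p+q}; here p+q = 1+11 = 12.
rank H^k(T^n) = C(n,k).
C(13,12) = 13

13


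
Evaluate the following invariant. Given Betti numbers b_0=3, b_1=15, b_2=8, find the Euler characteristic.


chi = sum_k (-1)^k b_k.
= (3) + (-15) + (8)
= -4

-4


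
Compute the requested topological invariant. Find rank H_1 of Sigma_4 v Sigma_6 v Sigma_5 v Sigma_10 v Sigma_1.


For a wedge X v Y: reduced H_k(X v Y) = H_k(X) + H_k(Y).
Each Sigma_g contributes b_1 = 2g.
b_1 = 8 + 12 + 10 + 20 + 2 = 52

52


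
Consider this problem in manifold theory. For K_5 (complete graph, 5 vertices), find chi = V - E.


K_5: V = 5, E = C(5,2) = 10.
chi = V - E = 5 - 10 = -5

-5


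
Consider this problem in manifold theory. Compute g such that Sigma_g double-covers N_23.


chi(N_23) = 2 - 23 = -21.
Double cover: chi(Sigma_g) = 2 * chi(N_23) = 2*(-21) = -42.
2 - 2g = -42, so g = (2 - (-42))/2 = 44/2 = 22

22


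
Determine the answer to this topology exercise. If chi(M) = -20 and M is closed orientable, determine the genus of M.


chi = 2 - 2g for closed orientable surfaces.
-20 = 2 - 2g
2g = 2 - (-20) = 22
g = 11

11


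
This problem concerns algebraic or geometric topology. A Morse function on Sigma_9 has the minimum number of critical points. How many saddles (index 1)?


A perfect Morse function has m_k = b_k.
For Sigma_9: b_0=1, b_1=2g=18, b_2=1.
Saddles m_1 = 2g = 18

18


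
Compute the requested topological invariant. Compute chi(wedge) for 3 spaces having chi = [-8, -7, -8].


chi(A v B) = chi(A) + chi(B) - 1 (one point identified).
For 3 spaces: chi = (sum chi_i) - (3 - 1).
sum = -23; chi = -23 - 2 = -25

-25


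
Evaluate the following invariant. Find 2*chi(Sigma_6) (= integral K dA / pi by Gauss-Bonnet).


Gauss-Bonnet: integral K dA = 2*pi*chi(M).
chi(Sigma_6) = 2 - 2*6 = -10.
(integral K dA)/pi = 2*chi = 2*(-10) = -20

-20


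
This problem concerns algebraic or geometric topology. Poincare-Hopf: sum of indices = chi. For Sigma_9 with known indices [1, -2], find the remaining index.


Poincare-Hopf: sum of indices = chi(M).
chi(Sigma_9) = 2 - 2*9 = -16.
Sum of known indices = -1.
x = chi - (sum known) = -16 - (-1) = -15

-15


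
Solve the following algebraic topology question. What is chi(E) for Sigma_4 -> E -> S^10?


chi(S^10) = 2 (n even), chi(Sigma_4) = 2 - 2*4 = -6.
chi(E) = 2 * (-6) = -12

-12


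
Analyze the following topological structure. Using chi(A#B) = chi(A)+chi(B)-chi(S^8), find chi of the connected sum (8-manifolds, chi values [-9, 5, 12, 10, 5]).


For n-manifolds: chi(A#B) = chi(A) + chi(B) - chi(S^8).
chi(S^8) = 1 + (-1)^8 = 2.
chi(#) = (sum chi_i) - (5-1)*chi(S^8) = 23 - 4*2 = 15

15


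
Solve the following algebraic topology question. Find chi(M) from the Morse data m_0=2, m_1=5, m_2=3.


Morse theory: chi(M) = sum_k (-1)^k m_k where m_k = #(index-k critical points).
= (2) + (-5) + (3) = 0

0


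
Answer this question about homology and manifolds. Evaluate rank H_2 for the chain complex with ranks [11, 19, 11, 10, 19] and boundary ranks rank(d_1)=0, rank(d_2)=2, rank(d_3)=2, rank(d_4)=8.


rank H_k = rank(ker d_k) - rank(im d_{k+1}).
rank(ker d_2) = rank(C_2) - rank(d_2) = 11 - 2 = 9.
rank(im d_{2+1}) = 2.
rank H_2 = 9 - 2 = 7

7


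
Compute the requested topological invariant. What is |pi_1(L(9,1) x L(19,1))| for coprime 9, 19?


pi_1(X x Y) = pi_1(X) x pi_1(Y).
pi_1(L(9,1)) = Z/9, pi_1(L(19,1)) = Z/19.
|Z/9 x Z/19| = 9 * 19 = 171

171


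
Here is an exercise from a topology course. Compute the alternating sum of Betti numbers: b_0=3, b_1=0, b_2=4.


chi = sum_k (-1)^k b_k.
= (3) + (0) + (4)
= 7

7


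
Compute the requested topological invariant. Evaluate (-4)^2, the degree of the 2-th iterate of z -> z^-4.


deg(f) = -4. Degree is multiplicative: deg(f^2) = (deg f)^2.
deg(f^2) = (-4)^2 = 16

16


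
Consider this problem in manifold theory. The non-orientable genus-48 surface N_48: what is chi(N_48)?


For a non-orientable closed surface with k crosscaps: chi = 2 - k.
Here k = 48.
chi = 2 - 48 = -46

-46


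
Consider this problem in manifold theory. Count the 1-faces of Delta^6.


Delta^6 has 6+1 vertices. A 1-face is a choice of 1+1 vertices.
f_1 = C(6+1, 1+1) = C(7,2) = 21

21


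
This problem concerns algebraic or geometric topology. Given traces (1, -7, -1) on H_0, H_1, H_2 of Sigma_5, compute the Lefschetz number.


L(f) = tr(f_0*) - tr(f_1*) + tr(f_2*).
= 1 - (-7) + (-1)
= 7

7


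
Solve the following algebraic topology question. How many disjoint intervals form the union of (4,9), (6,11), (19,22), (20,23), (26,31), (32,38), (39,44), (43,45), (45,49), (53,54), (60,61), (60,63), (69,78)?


Sort and merge overlapping open intervals.
Merged: (4,11), (19,23), (26,31), (32,38), (39,45), (45,49), (53,54), (60,63), (69,78).
Number of components = 9

9


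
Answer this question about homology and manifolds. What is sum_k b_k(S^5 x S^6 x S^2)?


Total Betti number is multiplicative under products.
Each S^d (d>=1) has total Betti number 2.
There are 3 sphere factors.
Total = 2^3 = 8

8


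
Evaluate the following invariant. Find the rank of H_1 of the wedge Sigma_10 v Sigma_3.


For a wedge: H_1(A v B) = H_1(A) + H_1(B).
b_1(Sigma_10) = 20, b_1(Sigma_3) = 6.
b_1 = 20 + 6 = 26

26


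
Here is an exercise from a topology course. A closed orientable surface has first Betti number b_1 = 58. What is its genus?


For a closed orientable surface: b_1 = 2g.
58 = 2g
g = 58 / 2 = 29

29


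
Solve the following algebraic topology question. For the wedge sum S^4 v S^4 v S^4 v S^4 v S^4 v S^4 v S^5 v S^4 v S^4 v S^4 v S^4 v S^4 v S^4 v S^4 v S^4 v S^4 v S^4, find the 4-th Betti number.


For a wedge of spheres, H_k (k>0) is free on one generator per sphere of dimension k.
Spheres of dimension 4: count = 16.
b_4 = 16

16


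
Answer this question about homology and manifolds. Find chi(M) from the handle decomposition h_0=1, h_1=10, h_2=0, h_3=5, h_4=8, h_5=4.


Handles of index k contribute (-1)^k to chi (same as CW cells).
chi = (1) + (-10) + (0) + (-5) + (8) + (-4) = -10

-10


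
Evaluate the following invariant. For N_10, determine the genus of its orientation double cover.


chi(N_10) = 2 - 10 = -8.
Double cover: chi(Sigma_g) = 2 * chi(N_10) = 2*(-8) = -16.
2 - 2g = -16, so g = (2 - (-16))/2 = 18/2 = 9

9


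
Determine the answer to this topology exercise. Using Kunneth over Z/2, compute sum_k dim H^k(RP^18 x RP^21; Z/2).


dim H^*(RP^n; Z/2) = n+1 (one Z/2 in each degree 0..n).
Total Betti number is multiplicative.
Total = (18+1) * (21+1) = 19 * 22 = 418

418


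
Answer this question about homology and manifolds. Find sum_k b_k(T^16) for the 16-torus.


b_k(T^16) = C(16,k), so the sum over k is sum_k C(16,k) = 2^16.
Total = 2^16 = 65536

65536


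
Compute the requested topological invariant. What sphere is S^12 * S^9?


Join of spheres: S^m * S^n = S^{m+n+1}.
dim = 12 + 9 + 1 = 22

22


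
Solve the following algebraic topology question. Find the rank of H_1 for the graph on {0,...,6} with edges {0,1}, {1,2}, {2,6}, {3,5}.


b_1 = E - V + (number of components).
E = 4, V = 7, components = 3.
b_1 = 4 - 7 + 3 = 0

0


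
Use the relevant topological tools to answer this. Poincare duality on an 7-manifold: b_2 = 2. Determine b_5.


Poincare duality for closed orientable n-manifolds: b_k = b_{n-k}.
Here n = 7, so b_5 = b_2 = 2

2


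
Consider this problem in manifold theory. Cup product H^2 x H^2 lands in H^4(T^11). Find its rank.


Cup product: H^p x H^q -> H^{p+q}; here p+q = 2+2 = 4.
rank H^k(T^n) = C(n,k).
C(11,4) = 330

330


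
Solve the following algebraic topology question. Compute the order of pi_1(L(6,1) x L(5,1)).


pi_1(X x Y) = pi_1(X) x pi_1(Y).
pi_1(L(6,1)) = Z/6, pi_1(L(5,1)) = Z/5.
|Z/6 x Z/5| = 6 * 5 = 30

30


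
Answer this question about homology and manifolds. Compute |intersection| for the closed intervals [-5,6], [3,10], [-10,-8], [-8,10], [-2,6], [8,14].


Intersection = [max(a_i), min(b_i)] = [8, -8].
Since 8 > -8, the intersection is empty.
Length = 0

0


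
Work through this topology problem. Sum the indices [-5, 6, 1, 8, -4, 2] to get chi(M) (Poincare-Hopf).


Poincare-Hopf: chi(M) = sum of indices of zeros.
chi = (-5) + (6) + (1) + (8) + (-4) + (2) = 8

8


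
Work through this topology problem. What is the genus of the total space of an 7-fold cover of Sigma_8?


For an n-sheeted cover: chi(E) = n * chi(B).
chi(Sigma_8) = 2 - 2*8 = -14.
chi(E) = 7 * (-14) = -98.
genus(E) = (2 - chi(E))/2 = (2 - (-98))/2 = 100/2 = 50

50


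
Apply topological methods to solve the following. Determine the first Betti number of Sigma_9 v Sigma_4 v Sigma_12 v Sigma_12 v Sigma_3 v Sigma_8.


For a wedge X v Y: reduced H_k(X v Y) = H_k(X) + H_k(Y).
Each Sigma_g contributes b_1 = 2g.
b_1 = 18 + 8 + 24 + 24 + 6 + 16 = 96

96


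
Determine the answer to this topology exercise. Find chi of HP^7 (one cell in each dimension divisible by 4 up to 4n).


HP^7 has one cell in each dimension 0, 4, ..., 4*7 (7+1 cells, all even-dim).
chi = 7 + 1 = 8

8


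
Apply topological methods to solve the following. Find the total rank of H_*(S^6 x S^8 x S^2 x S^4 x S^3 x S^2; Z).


Total Betti number is multiplicative under products.
Each S^d (d>=1) has total Betti number 2.
There are 6 sphere factors.
Total = 2^6 = 64

64


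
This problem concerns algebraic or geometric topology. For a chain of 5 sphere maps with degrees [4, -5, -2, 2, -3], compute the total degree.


Degree is multiplicative: deg(composition) = product of degrees.
= (4) * (-5) * (-2) * (2) * (-3) = -240

-240


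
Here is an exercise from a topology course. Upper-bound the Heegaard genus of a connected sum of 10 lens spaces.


Heegaard genus satisfies g(A#B) <= g(A) + g(B).
Each lens space has g = 1.
Upper bound: 10 * 1 = 10

10


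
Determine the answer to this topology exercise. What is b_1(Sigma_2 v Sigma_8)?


For a wedge: H_1(A v B) = H_1(A) + H_1(B).
b_1(Sigma_2) = 4, b_1(Sigma_8) = 16.
b_1 = 4 + 16 = 20

20


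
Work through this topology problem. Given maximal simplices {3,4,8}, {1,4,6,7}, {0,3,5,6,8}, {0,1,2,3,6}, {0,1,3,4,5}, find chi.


Enumerate all faces; f-vector: f_0=9, f_1=27, f_2=32, f_3=16, f_4=3.
chi = sum (-1)^k f_k = 1

1


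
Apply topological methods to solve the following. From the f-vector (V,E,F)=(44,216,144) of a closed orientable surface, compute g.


chi = V - E + F = 44 - 216 + 144 = -28
For orientable closed surface: chi = 2 - 2g, so g = (2 - chi)/2.
g = (2 - (-28)) / 2 = 30 / 2 = 15

15


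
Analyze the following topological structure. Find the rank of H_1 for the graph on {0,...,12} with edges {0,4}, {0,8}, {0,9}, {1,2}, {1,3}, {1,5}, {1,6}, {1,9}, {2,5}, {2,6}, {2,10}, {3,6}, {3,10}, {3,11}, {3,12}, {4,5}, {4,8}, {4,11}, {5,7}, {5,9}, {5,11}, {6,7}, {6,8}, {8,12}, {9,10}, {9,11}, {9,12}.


b_1 = E - V + (number of components).
E = 27, V = 13, components = 1.
b_1 = 27 - 13 + 1 = 15

15


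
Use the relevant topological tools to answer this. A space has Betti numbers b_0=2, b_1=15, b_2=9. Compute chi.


chi = sum_k (-1)^k b_k.
= (2) + (-15) + (9)
= -4

-4


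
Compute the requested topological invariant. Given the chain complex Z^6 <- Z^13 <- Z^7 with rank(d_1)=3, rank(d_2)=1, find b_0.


rank H_k = rank(ker d_k) - rank(im d_{k+1}).
rank(ker d_0) = rank(C_0) - rank(d_0) = 6 - 0 = 6.
rank(im d_{0+1}) = 3.
rank H_0 = 6 - 3 = 3

3


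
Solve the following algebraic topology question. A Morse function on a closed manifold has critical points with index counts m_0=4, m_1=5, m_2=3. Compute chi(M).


Morse theory: chi(M) = sum_k (-1)^k m_k where m_k = #(index-k critical points).
= (4) + (-5) + (3) = 2

2


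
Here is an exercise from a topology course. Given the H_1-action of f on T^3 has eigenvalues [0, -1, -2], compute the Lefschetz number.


For a torus self-map: L(f) = det(I - A) where A acts on H_1.
L(f) = (1-0) * (1--1) * (1--2) = 1 * 2 * 3 = 6

6


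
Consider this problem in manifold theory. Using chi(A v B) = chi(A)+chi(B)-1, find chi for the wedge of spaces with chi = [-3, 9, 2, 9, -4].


chi(A v B) = chi(A) + chi(B) - 1 (one point identified).
For 5 spaces: chi = (sum chi_i) - (5 - 1).
sum = 13; chi = 13 - 4 = 9

9


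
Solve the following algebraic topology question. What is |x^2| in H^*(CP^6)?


|x| = 2 in H^*(CP^n).
|x^2| = 2 * |x| = 2 * 2 = 4

4


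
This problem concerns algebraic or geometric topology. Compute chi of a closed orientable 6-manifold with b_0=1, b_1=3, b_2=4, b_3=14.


By Poincare duality b_k = b_{6-k}, so full Betti numbers: b_0=1, b_1=3, b_2=4, b_3=14, b_4=4, b_5=3, b_6=1.
chi = sum (-1)^k b_k = -10

-10


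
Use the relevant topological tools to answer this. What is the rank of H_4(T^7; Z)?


By the Kunneth formula, b_k(T^n) = C(n,k).
b_4(T^7) = C(7,4).
C(7,4) = 7!/(4!*3!) = 35

35


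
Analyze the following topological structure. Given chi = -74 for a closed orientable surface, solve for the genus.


chi = 2 - 2g for closed orientable surfaces.
-74 = 2 - 2g
2g = 2 - (-74) = 76
g = 38

38


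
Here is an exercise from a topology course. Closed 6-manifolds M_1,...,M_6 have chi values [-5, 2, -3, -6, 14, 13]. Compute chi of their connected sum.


For n-manifolds: chi(A#B) = chi(A) + chi(B) - chi(S^6).
chi(S^6) = 1 + (-1)^6 = 2.
chi(#) = (sum chi_i) - (6-1)*chi(S^6) = 15 - 5*2 = 5

5


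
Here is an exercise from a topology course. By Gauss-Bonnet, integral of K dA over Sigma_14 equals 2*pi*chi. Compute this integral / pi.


Gauss-Bonnet: integral K dA = 2*pi*chi(M).
chi(Sigma_14) = 2 - 2*14 = -26.
(integral K dA)/pi = 2*chi = 2*(-26) = -52

-52


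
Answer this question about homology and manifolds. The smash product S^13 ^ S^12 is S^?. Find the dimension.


S^m ^ S^n = S^{m+n}.
k = 13 + 12 = 25

25


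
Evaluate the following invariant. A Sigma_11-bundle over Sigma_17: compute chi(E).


For a fiber bundle F -> E -> B (with CW structure): chi(E) = chi(B) * chi(F).
chi(Sigma_17) = -32, chi(Sigma_11) = -20.
chi(E) = (-32) * (-20) = 640

640


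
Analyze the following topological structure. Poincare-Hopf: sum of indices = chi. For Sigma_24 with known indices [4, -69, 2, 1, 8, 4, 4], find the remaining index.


Poincare-Hopf: sum of indices = chi(M).
chi(Sigma_24) = 2 - 2*24 = -46.
Sum of known indices = -46.
x = chi - (sum known) = -46 - (-46) = 0

0


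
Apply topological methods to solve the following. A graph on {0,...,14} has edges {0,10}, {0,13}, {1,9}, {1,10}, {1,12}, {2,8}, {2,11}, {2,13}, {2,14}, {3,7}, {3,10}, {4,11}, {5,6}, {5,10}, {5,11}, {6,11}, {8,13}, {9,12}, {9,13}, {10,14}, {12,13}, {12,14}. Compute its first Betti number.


b_1 = E - V + (number of components).
E = 22, V = 15, components = 1.
b_1 = 22 - 15 + 1 = 8

8


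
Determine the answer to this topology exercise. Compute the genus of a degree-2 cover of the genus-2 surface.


For an n-sheeted cover: chi(E) = n * chi(B).
chi(Sigma_2) = 2 - 2*2 = -2.
chi(E) = 2 * (-2) = -4.
genus(E) = (2 - chi(E))/2 = (2 - (-4))/2 = 6/2 = 3

3


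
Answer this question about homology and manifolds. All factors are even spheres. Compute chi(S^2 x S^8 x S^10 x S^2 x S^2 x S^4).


chi is multiplicative: chi(X x Y) = chi(X) chi(Y).
Each even-dim sphere has chi = 2. There are 6 factors.
chi = 2^6 = 64

64


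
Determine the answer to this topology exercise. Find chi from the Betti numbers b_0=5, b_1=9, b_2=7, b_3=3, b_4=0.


chi = sum_k (-1)^k b_k.
= (5) + (-9) + (7) + (-3) + (0)
= 0

0


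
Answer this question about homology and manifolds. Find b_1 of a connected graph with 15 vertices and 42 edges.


For a connected graph: rank(pi_1) = b_1 = E - V + 1 = 1 - chi.
chi = V - E = 15 - 42 = -27.
rank = 1 - (-27) = 42 - 15 + 1 = 28

28


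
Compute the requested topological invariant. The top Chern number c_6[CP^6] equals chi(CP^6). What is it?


For any closed oriented manifold, <e(TM),[M]> = chi(M).
chi(CP^6) = 6+1 = 7

7


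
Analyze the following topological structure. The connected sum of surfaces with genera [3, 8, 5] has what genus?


Genus is additive under connected sum of orientable surfaces.
g = 3 + 8 + 5 = 16

16


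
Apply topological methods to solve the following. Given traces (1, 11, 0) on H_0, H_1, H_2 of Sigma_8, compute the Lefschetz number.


L(f) = tr(f_0*) - tr(f_1*) + tr(f_2*).
= 1 - (11) + (0)
= -10

-10


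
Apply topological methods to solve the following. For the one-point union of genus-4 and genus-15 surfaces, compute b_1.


For a wedge: H_1(A v B) = H_1(A) + H_1(B).
b_1(Sigma_4) = 8, b_1(Sigma_15) = 30.
b_1 = 8 + 30 = 38

38


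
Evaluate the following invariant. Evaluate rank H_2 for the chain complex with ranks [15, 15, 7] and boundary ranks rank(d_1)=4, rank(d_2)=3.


rank H_k = rank(ker d_k) - rank(im d_{k+1}).
rank(ker d_2) = rank(C_2) - rank(d_2) = 7 - 3 = 4.
rank(im d_{2+1}) = 0.
rank H_2 = 4 - 0 = 4

4


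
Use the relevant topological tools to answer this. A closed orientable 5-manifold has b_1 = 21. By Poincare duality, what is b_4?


Poincare duality for closed orientable n-manifolds: b_k = b_{n-k}.
Here n = 5, so b_4 = b_1 = 21

21


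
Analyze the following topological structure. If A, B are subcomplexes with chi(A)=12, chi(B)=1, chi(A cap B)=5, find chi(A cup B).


chi(A cup B) = chi(A) + chi(B) - chi(A cap B)
= 12 + (1) - (5)
= 8

8


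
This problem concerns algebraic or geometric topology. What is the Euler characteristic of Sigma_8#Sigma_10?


chi(Sigma_8) = 2 - 2*8 = -14
chi(Sigma_10) = 2 - 2*10 = -18
For surfaces: chi(A#B) = chi(A) + chi(B) - 2.
chi = -14 + -18 - 2 = -34

-34


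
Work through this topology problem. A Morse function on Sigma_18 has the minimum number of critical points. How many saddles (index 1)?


A perfect Morse function has m_k = b_k.
For Sigma_18: b_0=1, b_1=2g=36, b_2=1.
Saddles m_1 = 2g = 36

36


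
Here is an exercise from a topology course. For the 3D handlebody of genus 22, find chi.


A genus-g handlebody deformation retracts to a wedge of g circles.
chi(vee_g S^1) = 1 - g.
chi(H_22) = 1 - 22 = -21

-21


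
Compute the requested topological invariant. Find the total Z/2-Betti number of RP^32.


H^k(RP^32; Z/2) = Z/2 for each 0 <= k <= 32.
Total dimension = 32 + 1 = 33

33


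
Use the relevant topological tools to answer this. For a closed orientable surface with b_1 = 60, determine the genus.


For a closed orientable surface: b_1 = 2g.
60 = 2g
g = 60 / 2 = 30

30


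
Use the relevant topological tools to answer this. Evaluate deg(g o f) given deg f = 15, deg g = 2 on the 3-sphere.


Degree is multiplicative under composition: deg(g o f) = deg(g) * deg(f).
= 2 * 15 = 30

30


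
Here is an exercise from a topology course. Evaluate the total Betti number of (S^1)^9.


b_k(T^9) = C(9,k), so the sum over k is sum_k C(9,k) = 2^9.
Total = 2^9 = 512

512


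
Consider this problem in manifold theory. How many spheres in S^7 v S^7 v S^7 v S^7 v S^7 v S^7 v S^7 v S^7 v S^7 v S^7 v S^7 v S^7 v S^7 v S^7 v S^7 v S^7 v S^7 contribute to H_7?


For a wedge of spheres, H_k (k>0) is free on one generator per sphere of dimension k.
Spheres of dimension 7: count = 17.
b_7 = 17

17


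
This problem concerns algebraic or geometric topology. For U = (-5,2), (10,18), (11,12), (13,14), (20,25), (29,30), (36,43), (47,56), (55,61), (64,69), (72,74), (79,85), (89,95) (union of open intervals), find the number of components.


Sort and merge overlapping open intervals.
Merged: (-5,2), (10,18), (20,25), (29,30), (36,43), (47,61), (64,69), (72,74), (79,85), (89,95).
Number of components = 10

10


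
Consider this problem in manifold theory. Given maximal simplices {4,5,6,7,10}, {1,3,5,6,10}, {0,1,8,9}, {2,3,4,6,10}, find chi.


Enumerate all faces; f-vector: f_0=11, f_1=28, f_2=31, f_3=16, f_4=3.
chi = sum (-1)^k f_k = 1

1


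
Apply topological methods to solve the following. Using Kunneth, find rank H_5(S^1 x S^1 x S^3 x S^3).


Each S^d has Poincare polynomial 1 + t^d.
The product S^1 x S^1 x S^3 x S^3 has Poincare polynomial prod(1+t^d_i).
Expanding: b_0=1, b_1=2, b_2=1, b_3=2, b_4=4, b_5=2, b_6=1, b_7=2, b_8=1.
b_5 = 2

2


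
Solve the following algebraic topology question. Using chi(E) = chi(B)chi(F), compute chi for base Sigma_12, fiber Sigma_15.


For a fiber bundle F -> E -> B (with CW structure): chi(E) = chi(B) * chi(F).
chi(Sigma_12) = -22, chi(Sigma_15) = -28.
chi(E) = (-22) * (-28) = 616

616


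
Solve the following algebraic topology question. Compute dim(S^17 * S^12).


Join of spheres: S^m * S^n = S^{m+n+1}.
dim = 17 + 12 + 1 = 30

30


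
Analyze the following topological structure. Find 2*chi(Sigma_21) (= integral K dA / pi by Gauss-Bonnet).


Gauss-Bonnet: integral K dA = 2*pi*chi(M).
chi(Sigma_21) = 2 - 2*21 = -40.
(integral K dA)/pi = 2*chi = 2*(-40) = -80

-80


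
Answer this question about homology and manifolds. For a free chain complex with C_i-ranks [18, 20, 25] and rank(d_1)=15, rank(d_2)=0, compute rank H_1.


rank H_k = rank(ker d_k) - rank(im d_{k+1}).
rank(ker d_1) = rank(C_1) - rank(d_1) = 20 - 15 = 5.
rank(im d_{1+1}) = 0.
rank H_1 = 5 - 0 = 5

5


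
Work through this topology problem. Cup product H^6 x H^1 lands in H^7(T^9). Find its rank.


Cup product: H^p x H^q -> H^{p+q}; here p+q = 6+1 = 7.
rank H^k(T^n) = C(n,k).
C(9,7) = 36

36


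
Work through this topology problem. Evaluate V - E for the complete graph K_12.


K_12: V = 12, E = C(12,2) = 66.
chi = V - E = 12 - 66 = -54

-54


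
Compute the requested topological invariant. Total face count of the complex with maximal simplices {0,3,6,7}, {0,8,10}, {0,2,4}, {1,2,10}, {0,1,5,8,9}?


Each maximal simplex on m vertices has 2^m - 1 nonempty faces.
Take the union (dedupe shared faces).
Total distinct faces = 59

59


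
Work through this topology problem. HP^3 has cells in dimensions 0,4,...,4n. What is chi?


HP^3 has one cell in each dimension 0, 4, ..., 4*3 (3+1 cells, all even-dim).
chi = 3 + 1 = 4

4


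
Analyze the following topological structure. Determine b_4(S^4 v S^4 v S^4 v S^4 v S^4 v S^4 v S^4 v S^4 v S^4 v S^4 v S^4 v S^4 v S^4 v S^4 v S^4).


For a wedge of spheres, H_k (k>0) is free on one generator per sphere of dimension k.
Spheres of dimension 4: count = 15.
b_4 = 15

15


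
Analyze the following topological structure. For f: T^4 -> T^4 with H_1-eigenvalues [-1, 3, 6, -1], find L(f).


For a torus self-map: L(f) = det(I - A) where A acts on H_1.
L(f) = (1--1) * (1-3) * (1-6) * (1--1) = 2 * -2 * -5 * 2 = 40

40


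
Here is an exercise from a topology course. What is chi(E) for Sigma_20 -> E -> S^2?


chi(S^2) = 2 (n even), chi(Sigma_20) = 2 - 2*20 = -38.
chi(E) = 2 * (-38) = -76

-76


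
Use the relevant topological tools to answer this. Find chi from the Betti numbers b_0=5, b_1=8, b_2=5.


chi = sum_k (-1)^k b_k.
= (5) + (-8) + (5)
= 2

2


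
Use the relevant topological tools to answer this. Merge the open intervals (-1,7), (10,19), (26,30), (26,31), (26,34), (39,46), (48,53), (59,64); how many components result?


Sort and merge overlapping open intervals.
Merged: (-1,7), (10,19), (26,34), (39,46), (48,53), (59,64).
Number of components = 6

6


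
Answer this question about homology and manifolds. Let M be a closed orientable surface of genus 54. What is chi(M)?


For a closed orientable surface of genus g: chi = 2 - 2g.
Here g = 54.
chi = 2 - 2*54 = 2 - 108 = -106

-106


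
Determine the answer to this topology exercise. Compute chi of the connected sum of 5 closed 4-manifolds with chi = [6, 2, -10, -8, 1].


For n-manifolds: chi(A#B) = chi(A) + chi(B) - chi(S^4).
chi(S^4) = 1 + (-1)^4 = 2.
chi(#) = (sum chi_i) - (5-1)*chi(S^4) = -9 - 4*2 = -17

-17


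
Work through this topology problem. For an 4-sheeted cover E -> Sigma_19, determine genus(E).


For an n-sheeted cover: chi(E) = n * chi(B).
chi(Sigma_19) = 2 - 2*19 = -36.
chi(E) = 4 * (-36) = -144.
genus(E) = (2 - chi(E))/2 = (2 - (-144))/2 = 146/2 = 73

73


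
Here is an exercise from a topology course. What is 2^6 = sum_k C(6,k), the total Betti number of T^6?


b_k(T^6) = C(6,k), so the sum over k is sum_k C(6,k) = 2^6.
Total = 2^6 = 64

64


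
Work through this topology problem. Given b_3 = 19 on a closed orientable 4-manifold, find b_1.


Poincare duality for closed orientable n-manifolds: b_k = b_{n-k}.
Here n = 4, so b_1 = b_3 = 19

19


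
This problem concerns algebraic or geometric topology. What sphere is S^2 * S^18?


Join of spheres: S^m * S^n = S^{m+n+1}.
dim = 2 + 18 + 1 = 21

21


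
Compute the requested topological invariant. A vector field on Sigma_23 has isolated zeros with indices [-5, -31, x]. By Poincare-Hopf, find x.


Poincare-Hopf: sum of indices = chi(M).
chi(Sigma_23) = 2 - 2*23 = -44.
Sum of known indices = -36.
x = chi - (sum known) = -44 - (-36) = -8

-8


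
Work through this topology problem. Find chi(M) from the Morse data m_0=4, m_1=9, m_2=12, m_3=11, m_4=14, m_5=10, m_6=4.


Morse theory: chi(M) = sum_k (-1)^k m_k where m_k = #(index-k critical points).
= (4) + (-9) + (12) + (-11) + (14) + (-10) + (4) = 4

4


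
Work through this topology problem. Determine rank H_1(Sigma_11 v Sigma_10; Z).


For a wedge: H_1(A v B) = H_1(A) + H_1(B).
b_1(Sigma_11) = 22, b_1(Sigma_10) = 20.
b_1 = 22 + 20 = 42

42


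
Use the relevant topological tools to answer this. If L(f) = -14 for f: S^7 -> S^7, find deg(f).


L(f) = 1 + (-1)^7 deg(f) on S^7.
-14 = 1 + (-1)^7 * deg(f)
(-1)^7 * deg(f) = -15
deg(f) = 15

15


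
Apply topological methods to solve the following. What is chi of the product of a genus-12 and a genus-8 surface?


chi(Sigma_12) = 2 - 2*12 = -22
chi(Sigma_8) = 2 - 2*8 = -14
chi(product) = (-22) * (-14) = 308

308


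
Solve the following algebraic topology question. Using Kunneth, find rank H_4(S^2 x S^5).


Each S^d has Poincare polynomial 1 + t^d.
The product S^2 x S^5 has Poincare polynomial prod(1+t^d_i).
Expanding: b_0=1, b_2=1, b_5=1, b_7=1.
b_4 = 0

0


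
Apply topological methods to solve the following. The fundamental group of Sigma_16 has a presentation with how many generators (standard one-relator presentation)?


Standard presentation: pi_1(Sigma_g) = <a_1,b_1,...,a_g,b_g | [a_1,b_1]...[a_g,b_g] = 1>.
Number of generators = 2g = 2*16 = 32

32


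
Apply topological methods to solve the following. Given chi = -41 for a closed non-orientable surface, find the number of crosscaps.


chi = 2 - k for closed non-orientable surfaces with k crosscaps.
-41 = 2 - k
k = 2 - (-41) = 43

43


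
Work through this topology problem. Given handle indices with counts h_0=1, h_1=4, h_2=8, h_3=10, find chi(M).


Handles of index k contribute (-1)^k to chi (same as CW cells).
chi = (1) + (-4) + (8) + (-10) = -5

-5


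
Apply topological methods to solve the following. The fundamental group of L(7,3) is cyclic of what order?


pi_1(L(p,q)) = Z/pZ for any q coprime to p.
|pi_1(L(7,3))| = 7

7


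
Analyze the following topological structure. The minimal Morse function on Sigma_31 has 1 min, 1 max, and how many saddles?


A perfect Morse function has m_k = b_k.
For Sigma_31: b_0=1, b_1=2g=62, b_2=1.
Saddles m_1 = 2g = 62

62


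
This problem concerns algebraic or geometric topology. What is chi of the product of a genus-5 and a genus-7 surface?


chi(Sigma_5) = 2 - 2*5 = -8
chi(Sigma_7) = 2 - 2*7 = -12
chi(product) = (-8) * (-12) = 96

96


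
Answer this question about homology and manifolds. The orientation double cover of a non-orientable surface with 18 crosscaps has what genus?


chi(N_18) = 2 - 18 = -16.
Double cover: chi(Sigma_g) = 2 * chi(N_18) = 2*(-16) = -32.
2 - 2g = -32, so g = (2 - (-32))/2 = 34/2 = 17

17


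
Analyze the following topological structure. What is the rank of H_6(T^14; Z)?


By the Kunneth formula, b_k(T^n) = C(n,k).
b_6(T^14) = C(14,6).
C(14,6) = 14!/(6!*8!) = 3003

3003


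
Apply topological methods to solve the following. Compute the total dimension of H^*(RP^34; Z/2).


H^k(RP^34; Z/2) = Z/2 for each 0 <= k <= 34.
Total dimension = 34 + 1 = 35

35


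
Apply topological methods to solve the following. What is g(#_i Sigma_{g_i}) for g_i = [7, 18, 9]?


Genus is additive under connected sum of orientable surfaces.
g = 7 + 18 + 9 = 34

34


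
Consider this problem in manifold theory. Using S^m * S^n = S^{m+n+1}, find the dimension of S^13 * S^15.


Join of spheres: S^m * S^n = S^{m+n+1}.
dim = 13 + 15 + 1 = 29

29


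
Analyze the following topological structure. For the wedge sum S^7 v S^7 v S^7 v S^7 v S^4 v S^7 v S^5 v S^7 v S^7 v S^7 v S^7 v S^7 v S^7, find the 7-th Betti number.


For a wedge of spheres, H_k (k>0) is free on one generator per sphere of dimension k.
Spheres of dimension 7: count = 11.
b_7 = 11

11


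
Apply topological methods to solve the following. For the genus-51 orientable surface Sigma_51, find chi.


For a closed orientable surface of genus g: chi = 2 - 2g.
Here g = 51.
chi = 2 - 2*51 = 2 - 102 = -100

-100


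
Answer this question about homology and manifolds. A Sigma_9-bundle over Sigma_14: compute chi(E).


For a fiber bundle F -> E -> B (with CW structure): chi(E) = chi(B) * chi(F).
chi(Sigma_14) = -26, chi(Sigma_9) = -16.
chi(E) = (-26) * (-16) = 416

416
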